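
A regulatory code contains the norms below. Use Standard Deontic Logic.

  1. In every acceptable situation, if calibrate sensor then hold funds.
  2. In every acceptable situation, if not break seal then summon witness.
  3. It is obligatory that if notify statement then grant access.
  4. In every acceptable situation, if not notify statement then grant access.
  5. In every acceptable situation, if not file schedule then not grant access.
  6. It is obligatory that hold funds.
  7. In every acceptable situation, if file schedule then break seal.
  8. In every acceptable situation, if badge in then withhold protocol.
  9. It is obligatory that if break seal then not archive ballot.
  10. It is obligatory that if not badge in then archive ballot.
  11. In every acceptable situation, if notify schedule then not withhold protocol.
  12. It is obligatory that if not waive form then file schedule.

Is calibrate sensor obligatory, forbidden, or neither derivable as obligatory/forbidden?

Neither

Premise 1 is O(calibrate_sensor → hold_funds); even if O(hold_funds) held, inferring O(calibrate_sensor) would be affirming the consequent — invalid.
No premise or chain of K-axiom applications forces O(calibrate_sensor), and none forces O(¬calibrate_sensor). So calibrate_sensor is neither obligatory nor forbidden under these norms.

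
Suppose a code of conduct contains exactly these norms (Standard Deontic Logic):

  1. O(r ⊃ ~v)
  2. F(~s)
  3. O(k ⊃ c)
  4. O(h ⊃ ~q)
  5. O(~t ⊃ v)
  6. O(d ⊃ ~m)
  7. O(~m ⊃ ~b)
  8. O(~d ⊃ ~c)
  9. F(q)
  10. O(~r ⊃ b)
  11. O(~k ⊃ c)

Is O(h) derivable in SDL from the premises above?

No

Premise 4 is O(h ⊃ ~q); even if O(~q) held, inferring O(h) would be affirming the consequent — invalid.
No other premise forces O(h). An ideal world satisfying every premise can still have h false, so O(h) is not derivable.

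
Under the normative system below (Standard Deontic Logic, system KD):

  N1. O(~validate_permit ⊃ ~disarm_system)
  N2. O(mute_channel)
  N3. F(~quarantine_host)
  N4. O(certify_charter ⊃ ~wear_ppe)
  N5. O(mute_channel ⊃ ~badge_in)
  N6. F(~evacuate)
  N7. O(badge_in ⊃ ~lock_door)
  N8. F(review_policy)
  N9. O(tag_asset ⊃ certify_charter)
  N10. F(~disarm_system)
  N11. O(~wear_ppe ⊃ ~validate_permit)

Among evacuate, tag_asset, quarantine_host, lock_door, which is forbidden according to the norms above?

F(~disarm_system) at premise 10 means O(disarm_system).
The contrapositive of premise 1 (O(~validate_permit ⊃ ~disarm_system)) is O(disarm_system ⊃ validate_permit), and O(disarm_system) is already established, so O(validate_permit).
The contrapositive of premise 11 (O(~wear_ppe ⊃ ~validate_permit)) is O(validate_permit ⊃ wear_ppe), and O(validate_permit) is already established, so O(wear_ppe).
The contrapositive of premise 4 (O(certify_charter ⊃ ~wear_ppe)) is O(wear_ppe ⊃ ~certify_charter), and O(wear_ppe) is already established, so O(~certify_charter).
The contrapositive of premise 9 (O(tag_asset ⊃ certify_charter)) is O(~certify_charter ⊃ ~tag_asset), and O(~certify_charter) is already established, so O(~tag_asset).
So O(~tag_asset) holds, i.e. tag_asset is forbidden. None of the other listed options is forbidden under the premises.

tag_asset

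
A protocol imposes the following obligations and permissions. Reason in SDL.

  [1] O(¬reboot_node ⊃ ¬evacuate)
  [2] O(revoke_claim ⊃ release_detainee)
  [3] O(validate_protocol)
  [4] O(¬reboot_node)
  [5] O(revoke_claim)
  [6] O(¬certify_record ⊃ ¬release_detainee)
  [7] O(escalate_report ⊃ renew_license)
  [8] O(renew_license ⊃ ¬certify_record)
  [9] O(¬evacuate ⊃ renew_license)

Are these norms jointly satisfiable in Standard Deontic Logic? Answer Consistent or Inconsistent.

Inconsistent

From premise 4 we have O(¬reboot_node).
From O(¬reboot_node) and premise 1, O(¬reboot_node ⊃ ¬evacuate), we obtain O(¬evacuate).
With premise 9, O(¬evacuate ⊃ renew_license), the K-axiom yields O(renew_license).
Premise 8 is O(renew_license ⊃ ¬certify_record); since O(renew_license), deontic closure gives O(¬certify_record).
Applying K to premise 6 (O(¬certify_record ⊃ ¬release_detainee)) and O(¬certify_record) yields O(¬release_detainee).
Premise 2 is O(revoke_claim ⊃ release_detainee); contrapositively O(¬release_detainee ⊃ ¬revoke_claim). Since O(¬release_detainee) holds, K gives O(¬revoke_claim).
Yet premise 5 states O(revoke_claim).
We now have both O(¬revoke_claim) and O(revoke_claim) — revoke_claim is simultaneously obligatory and forbidden, violating the D-axiom.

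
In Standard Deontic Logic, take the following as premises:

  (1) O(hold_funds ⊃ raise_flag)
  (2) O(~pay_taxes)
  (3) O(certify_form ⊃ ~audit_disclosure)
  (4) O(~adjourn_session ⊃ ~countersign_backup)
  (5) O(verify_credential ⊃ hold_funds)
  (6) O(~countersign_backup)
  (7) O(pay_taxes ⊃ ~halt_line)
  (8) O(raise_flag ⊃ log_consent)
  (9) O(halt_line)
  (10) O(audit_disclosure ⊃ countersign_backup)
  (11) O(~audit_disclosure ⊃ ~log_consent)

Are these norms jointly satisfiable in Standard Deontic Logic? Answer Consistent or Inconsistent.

Consistent

Premise 7 is O(pay_taxes ⊃ ~halt_line), but O(pay_taxes) is not derivable from the premises, so it does not yield O(~halt_line).
So O(~halt_line) is not derivable, and the apparent clash with O(halt_line) does not arise.
A world satisfying every obligation exists (e.g. adjourn_session=false, audit_disclosure=false, certify_form=false, countersign_backup=false, halt_line=true, hold_funds=false, log_consent=false, pay_taxes=false, raise_flag=false, verify_credential=false); no atom is both obligatory and forbidden, so the set is consistent.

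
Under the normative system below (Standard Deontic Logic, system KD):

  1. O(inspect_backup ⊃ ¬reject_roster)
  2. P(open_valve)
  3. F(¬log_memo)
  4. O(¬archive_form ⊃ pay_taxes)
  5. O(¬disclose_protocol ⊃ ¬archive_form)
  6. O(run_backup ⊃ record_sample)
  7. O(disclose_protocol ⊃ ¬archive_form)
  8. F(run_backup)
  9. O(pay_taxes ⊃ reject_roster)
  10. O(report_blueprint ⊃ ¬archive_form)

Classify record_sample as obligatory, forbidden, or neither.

Neither

Premise 6 is O(run_backup ⊃ record_sample), but O(run_backup) is not derivable from the premises, so it does not yield O(record_sample).
No premise or chain of K-axiom applications forces O(record_sample), and none forces O(¬record_sample). So record_sample is neither obligatory nor forbidden under these norms.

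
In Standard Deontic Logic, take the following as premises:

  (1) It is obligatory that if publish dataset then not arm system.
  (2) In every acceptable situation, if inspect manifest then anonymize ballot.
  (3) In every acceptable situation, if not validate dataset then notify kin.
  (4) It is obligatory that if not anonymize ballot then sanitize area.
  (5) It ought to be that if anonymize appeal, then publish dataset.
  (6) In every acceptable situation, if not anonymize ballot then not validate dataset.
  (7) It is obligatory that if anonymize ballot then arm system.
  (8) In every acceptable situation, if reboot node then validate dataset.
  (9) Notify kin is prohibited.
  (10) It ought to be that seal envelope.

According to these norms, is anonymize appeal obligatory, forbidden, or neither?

Forbidden

F(notify_kin) at premise 9 means O(¬notify_kin).
The contrapositive of premise 3 (O(¬validate_dataset → notify_kin)) is O(¬notify_kin → validate_dataset), and O(¬notify_kin) is already established, so O(validate_dataset).
Premise 6, O(¬anonymize_ballot → ¬validate_dataset), contraposes to O(validate_dataset → anonymize_ballot); with O(validate_dataset) we get O(anonymize_ballot).
From O(anonymize_ballot) and premise 7, O(anonymize_ballot → arm_system), we obtain O(arm_system).
The contrapositive of premise 1 (O(publish_dataset → ¬arm_system)) is O(arm_system → ¬publish_dataset), and O(arm_system) is already established, so O(¬publish_dataset).
The contrapositive of premise 5 (O(anonymize_appeal → publish_dataset)) is O(¬publish_dataset → ¬anonymize_appeal), and O(¬publish_dataset) is already established, so O(¬anonymize_appeal).
Premises 2, 4, 8, 10 do not contribute to this derivation.
Thus O(¬anonymize_appeal), which is F(anonymize_appeal): anonymize_appeal is forbidden.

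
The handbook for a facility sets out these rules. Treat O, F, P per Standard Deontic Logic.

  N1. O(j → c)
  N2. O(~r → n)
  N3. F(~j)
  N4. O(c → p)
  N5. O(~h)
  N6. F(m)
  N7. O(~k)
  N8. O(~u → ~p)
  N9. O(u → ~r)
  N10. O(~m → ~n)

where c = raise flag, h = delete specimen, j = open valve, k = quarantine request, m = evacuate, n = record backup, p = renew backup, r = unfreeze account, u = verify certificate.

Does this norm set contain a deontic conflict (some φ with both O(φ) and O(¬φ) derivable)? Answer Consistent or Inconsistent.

Inconsistent

F(~j) at premise 3 means O(j).
Premise 1 is O(j → c); since O(j), deontic closure gives O(c).
Applying K to premise 4 (O(c → p)) and O(c) yields O(p).
Premise 8 is O(~u → ~p); contrapositively O(p → u). Since O(p) holds, K gives O(u).
Premise 9 is O(u → ~r); since O(u), deontic closure gives O(~r).
Applying K to premise 2 (O(~r → n)) and O(~r) yields O(n).
The contrapositive of premise 10 (O(~m → ~n)) is O(n → m), and O(n) is already established, so O(m).
But premise 6, F(m), means O(~m).
We now have both O(m) and O(~m) — m is simultaneously obligatory and forbidden, violating the D-axiom.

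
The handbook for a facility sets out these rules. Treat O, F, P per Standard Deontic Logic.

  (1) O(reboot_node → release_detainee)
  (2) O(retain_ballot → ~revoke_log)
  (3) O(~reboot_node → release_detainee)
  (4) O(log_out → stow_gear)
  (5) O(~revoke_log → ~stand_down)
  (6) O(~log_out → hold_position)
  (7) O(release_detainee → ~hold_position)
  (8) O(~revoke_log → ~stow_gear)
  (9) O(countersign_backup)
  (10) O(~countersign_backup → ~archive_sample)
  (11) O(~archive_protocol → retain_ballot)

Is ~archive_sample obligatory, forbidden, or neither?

Premise 10 is O(~countersign_backup → ~archive_sample), but O(~countersign_backup) is not derivable from the premises, so it does not yield O(~archive_sample).
No premise or chain of K-axiom applications forces O(~archive_sample), and none forces O(archive_sample). So ~archive_sample is neither obligatory nor forbidden under these norms.

Neither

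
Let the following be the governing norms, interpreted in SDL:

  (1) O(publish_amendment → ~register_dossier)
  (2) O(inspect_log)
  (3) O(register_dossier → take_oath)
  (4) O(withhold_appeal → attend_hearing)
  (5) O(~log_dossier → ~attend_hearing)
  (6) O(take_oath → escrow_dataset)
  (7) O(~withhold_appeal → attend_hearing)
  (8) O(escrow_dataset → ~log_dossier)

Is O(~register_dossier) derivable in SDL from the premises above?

By case analysis on ~withhold_appeal: premise 7 gives O(~withhold_appeal → attend_hearing) and premise 4 gives O(withhold_appeal → attend_hearing), so O(attend_hearing) either way.
Premise 5, O(~log_dossier → ~attend_hearing), contraposes to O(attend_hearing → log_dossier); with O(attend_hearing) we get O(log_dossier).
Premise 8, O(escrow_dataset → ~log_dossier), contraposes to O(log_dossier → ~escrow_dataset); with O(log_dossier) we get O(~escrow_dataset).
Premise 6, O(take_oath → escrow_dataset), contraposes to O(~escrow_dataset → ~take_oath); with O(~escrow_dataset) we get O(~take_oath).
The contrapositive of premise 3 (O(register_dossier → take_oath)) is O(~take_oath → ~register_dossier), and O(~take_oath) is already established, so O(~register_dossier).
Premises 1, 2 do not contribute to this derivation.
So O(~register_dossier) follows.

Yes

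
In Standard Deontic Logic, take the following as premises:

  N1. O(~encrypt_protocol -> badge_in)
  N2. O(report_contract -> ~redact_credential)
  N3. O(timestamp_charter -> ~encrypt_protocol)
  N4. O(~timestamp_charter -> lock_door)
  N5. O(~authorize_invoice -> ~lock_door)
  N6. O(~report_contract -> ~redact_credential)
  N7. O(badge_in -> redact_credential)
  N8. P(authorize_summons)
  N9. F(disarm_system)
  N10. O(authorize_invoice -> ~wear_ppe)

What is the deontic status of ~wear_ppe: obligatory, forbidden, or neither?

Premises 2 and 6 cover both cases: O(report_contract -> ~redact_credential) and O(~report_contract -> ~redact_credential). Since report_contract ∨ ~report_contract is a tautology, O(~redact_credential) follows.
The contrapositive of premise 7 (O(badge_in -> redact_credential)) is O(~redact_credential -> ~badge_in), and O(~redact_credential) is already established, so O(~badge_in).
Premise 1, O(~encrypt_protocol -> badge_in), contraposes to O(~badge_in -> encrypt_protocol); with O(~badge_in) we get O(encrypt_protocol).
Premise 3, O(timestamp_charter -> ~encrypt_protocol), contraposes to O(encrypt_protocol -> ~timestamp_charter); with O(encrypt_protocol) we get O(~timestamp_charter).
Applying K to premise 4 (O(~timestamp_charter -> lock_door)) and O(~timestamp_charter) yields O(lock_door).
Premise 5 is O(~authorize_invoice -> ~lock_door); contrapositively O(lock_door -> authorize_invoice). Since O(lock_door) holds, K gives O(authorize_invoice).
Applying K to premise 10 (O(authorize_invoice -> ~wear_ppe)) and O(authorize_invoice) yields O(~wear_ppe).
Premises 8, 9 do not contribute to this derivation.
Hence ~wear_ppe is obligatory.

Obligatory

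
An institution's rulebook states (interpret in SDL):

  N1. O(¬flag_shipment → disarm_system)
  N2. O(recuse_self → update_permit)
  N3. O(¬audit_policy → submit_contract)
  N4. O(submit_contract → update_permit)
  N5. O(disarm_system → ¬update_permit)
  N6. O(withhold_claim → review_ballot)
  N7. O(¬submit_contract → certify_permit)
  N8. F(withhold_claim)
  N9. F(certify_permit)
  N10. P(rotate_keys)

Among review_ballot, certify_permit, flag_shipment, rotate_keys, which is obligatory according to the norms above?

F(certify_permit) at premise 9 means O(¬certify_permit).
Premise 7, O(¬submit_contract → certify_permit), contraposes to O(¬certify_permit → submit_contract); with O(¬certify_permit) we get O(submit_contract).
From O(submit_contract) and premise 4, O(submit_contract → update_permit), we obtain O(update_permit).
Premise 5, O(disarm_system → ¬update_permit), contraposes to O(update_permit → ¬disarm_system); with O(update_permit) we get O(¬disarm_system).
Premise 1 is O(¬flag_shipment → disarm_system); contrapositively O(¬disarm_system → flag_shipment). Since O(¬disarm_system) holds, K gives O(flag_shipment).
So O(flag_shipment) holds — flag_shipment is obligatory. None of the other listed options is made obligatory by any chain of premises.

flag_shipment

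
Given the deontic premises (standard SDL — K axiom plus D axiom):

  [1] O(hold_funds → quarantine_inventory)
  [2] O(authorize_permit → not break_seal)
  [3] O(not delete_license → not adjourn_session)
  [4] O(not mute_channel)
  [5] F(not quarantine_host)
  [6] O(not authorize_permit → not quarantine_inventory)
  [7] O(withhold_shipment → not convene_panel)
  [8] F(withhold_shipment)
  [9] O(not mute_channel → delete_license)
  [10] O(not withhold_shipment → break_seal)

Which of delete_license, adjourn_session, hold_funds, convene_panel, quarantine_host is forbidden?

hold_funds

Premise 8 is F(withhold_shipment), i.e. O(not withhold_shipment).
From O(not withhold_shipment) and premise 10, O(not withhold_shipment → break_seal), we obtain O(break_seal).
Premise 2, O(authorize_permit → not break_seal), contraposes to O(break_seal → not authorize_permit); with O(break_seal) we get O(not authorize_permit).
Applying K to premise 6 (O(not authorize_permit → not quarantine_inventory)) and O(not authorize_permit) yields O(not quarantine_inventory).
Premise 1, O(hold_funds → quarantine_inventory), contraposes to O(not quarantine_inventory → not hold_funds); with O(not quarantine_inventory) we get O(not hold_funds).
So O(not hold_funds) holds, i.e. hold_funds is forbidden. None of the other listed options is forbidden under the premises.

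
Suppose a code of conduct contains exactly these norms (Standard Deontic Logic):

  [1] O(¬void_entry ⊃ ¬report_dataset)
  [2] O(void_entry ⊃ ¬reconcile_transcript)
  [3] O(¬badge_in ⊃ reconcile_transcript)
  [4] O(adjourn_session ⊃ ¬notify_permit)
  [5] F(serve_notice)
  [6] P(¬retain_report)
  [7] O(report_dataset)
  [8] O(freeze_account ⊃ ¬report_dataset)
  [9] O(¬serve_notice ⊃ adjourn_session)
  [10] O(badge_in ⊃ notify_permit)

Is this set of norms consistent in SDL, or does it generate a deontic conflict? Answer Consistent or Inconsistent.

Premise 5 is F(serve_notice), i.e. O(¬serve_notice).
Applying K to premise 9 (O(¬serve_notice ⊃ adjourn_session)) and O(¬serve_notice) yields O(adjourn_session).
Applying K to premise 4 (O(adjourn_session ⊃ ¬notify_permit)) and O(adjourn_session) yields O(¬notify_permit).
The contrapositive of premise 10 (O(badge_in ⊃ notify_permit)) is O(¬notify_permit ⊃ ¬badge_in), and O(¬notify_permit) is already established, so O(¬badge_in).
Applying K to premise 3 (O(¬badge_in ⊃ reconcile_transcript)) and O(¬badge_in) yields O(reconcile_transcript).
Premise 2, O(void_entry ⊃ ¬reconcile_transcript), contraposes to O(reconcile_transcript ⊃ ¬void_entry); with O(reconcile_transcript) we get O(¬void_entry).
With premise 1, O(¬void_entry ⊃ ¬report_dataset), the K-axiom yields O(¬report_dataset).
But premise 7 directly asserts O(report_dataset).
We now have both O(¬report_dataset) and O(report_dataset) — report_dataset is simultaneously obligatory and forbidden, violating the D-axiom.

Inconsistent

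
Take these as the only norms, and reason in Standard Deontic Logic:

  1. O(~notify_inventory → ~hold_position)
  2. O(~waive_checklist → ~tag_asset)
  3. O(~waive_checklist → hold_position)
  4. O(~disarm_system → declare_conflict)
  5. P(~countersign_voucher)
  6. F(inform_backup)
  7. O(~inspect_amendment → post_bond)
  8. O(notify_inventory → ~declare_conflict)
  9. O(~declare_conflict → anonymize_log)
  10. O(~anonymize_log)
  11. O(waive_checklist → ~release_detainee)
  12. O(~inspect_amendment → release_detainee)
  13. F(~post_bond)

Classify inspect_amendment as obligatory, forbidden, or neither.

From premise 10 we have O(~anonymize_log).
Premise 9, O(~declare_conflict → anonymize_log), contraposes to O(~anonymize_log → declare_conflict); with O(~anonymize_log) we get O(declare_conflict).
Premise 8, O(notify_inventory → ~declare_conflict), contraposes to O(declare_conflict → ~notify_inventory); with O(declare_conflict) we get O(~notify_inventory).
With premise 1, O(~notify_inventory → ~hold_position), the K-axiom yields O(~hold_position).
Premise 3 is O(~waive_checklist → hold_position); contrapositively O(~hold_position → waive_checklist). Since O(~hold_position) holds, K gives O(waive_checklist).
With premise 11, O(waive_checklist → ~release_detainee), the K-axiom yields O(~release_detainee).
The contrapositive of premise 12 (O(~inspect_amendment → release_detainee)) is O(~release_detainee → inspect_amendment), and O(~release_detainee) is already established, so O(inspect_amendment).
Premises 2, 4, 5, 6, 7, 13 do not contribute to this derivation.
Hence inspect_amendment is obligatory.

Obligatory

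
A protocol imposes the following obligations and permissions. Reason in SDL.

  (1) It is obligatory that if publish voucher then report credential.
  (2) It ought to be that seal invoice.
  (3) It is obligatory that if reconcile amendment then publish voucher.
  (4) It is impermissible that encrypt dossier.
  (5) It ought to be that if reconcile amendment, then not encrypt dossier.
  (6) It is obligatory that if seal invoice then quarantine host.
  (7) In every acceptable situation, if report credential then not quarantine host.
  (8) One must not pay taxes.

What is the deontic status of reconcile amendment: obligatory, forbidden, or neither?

Premise 2 states O(seal_invoice) outright.
Applying K to premise 6 (O(seal_invoice → quarantine_host)) and O(seal_invoice) yields O(quarantine_host).
Premise 7 is O(report_credential → ¬quarantine_host); contrapositively O(quarantine_host → ¬report_credential). Since O(quarantine_host) holds, K gives O(¬report_credential).
Premise 1 is O(publish_voucher → report_credential); contrapositively O(¬report_credential → ¬publish_voucher). Since O(¬report_credential) holds, K gives O(¬publish_voucher).
Premise 3, O(reconcile_amendment → publish_voucher), contraposes to O(¬publish_voucher → ¬reconcile_amendment); with O(¬publish_voucher) we get O(¬reconcile_amendment).
Premises 4, 5, 8 do not contribute to this derivation.
Thus O(¬reconcile_amendment), which is F(reconcile_amendment): reconcile_amendment is forbidden.

Forbidden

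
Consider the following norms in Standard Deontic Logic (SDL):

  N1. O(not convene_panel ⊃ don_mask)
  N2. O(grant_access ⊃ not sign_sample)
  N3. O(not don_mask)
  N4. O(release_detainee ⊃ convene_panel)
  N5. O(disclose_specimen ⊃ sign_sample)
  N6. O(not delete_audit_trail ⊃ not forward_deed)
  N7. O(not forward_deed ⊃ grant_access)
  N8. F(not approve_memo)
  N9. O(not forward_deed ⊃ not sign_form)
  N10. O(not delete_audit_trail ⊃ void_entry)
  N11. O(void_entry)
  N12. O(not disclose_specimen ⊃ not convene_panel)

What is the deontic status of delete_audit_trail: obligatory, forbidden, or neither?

Obligatory

From premise 3 we have O(not don_mask).
The contrapositive of premise 1 (O(not convene_panel ⊃ don_mask)) is O(not don_mask ⊃ convene_panel), and O(not don_mask) is already established, so O(convene_panel).
The contrapositive of premise 12 (O(not disclose_specimen ⊃ not convene_panel)) is O(convene_panel ⊃ disclose_specimen), and O(convene_panel) is already established, so O(disclose_specimen).
With premise 5, O(disclose_specimen ⊃ sign_sample), the K-axiom yields O(sign_sample).
The contrapositive of premise 2 (O(grant_access ⊃ not sign_sample)) is O(sign_sample ⊃ not grant_access), and O(sign_sample) is already established, so O(not grant_access).
The contrapositive of premise 7 (O(not forward_deed ⊃ grant_access)) is O(not grant_access ⊃ forward_deed), and O(not grant_access) is already established, so O(forward_deed).
Premise 6, O(not delete_audit_trail ⊃ not forward_deed), contraposes to O(forward_deed ⊃ delete_audit_trail); with O(forward_deed) we get O(delete_audit_trail).
Premises 4, 8, 9, 10, 11 do not contribute to this derivation.
Hence delete_audit_trail is obligatory.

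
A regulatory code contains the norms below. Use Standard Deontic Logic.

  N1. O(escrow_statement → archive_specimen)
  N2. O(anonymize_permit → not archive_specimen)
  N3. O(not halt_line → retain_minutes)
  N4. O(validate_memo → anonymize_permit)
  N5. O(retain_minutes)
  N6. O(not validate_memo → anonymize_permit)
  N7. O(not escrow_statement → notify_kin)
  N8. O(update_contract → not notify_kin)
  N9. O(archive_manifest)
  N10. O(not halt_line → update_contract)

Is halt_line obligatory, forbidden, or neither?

Obligatory

Premises 6 and 4 cover both cases: O(not validate_memo → anonymize_permit) and O(validate_memo → anonymize_permit). Since not validate_memo ∨ validate_memo is a tautology, O(anonymize_permit) follows.
Applying K to premise 2 (O(anonymize_permit → not archive_specimen)) and O(anonymize_permit) yields O(not archive_specimen).
Premise 1, O(escrow_statement → archive_specimen), contraposes to O(not archive_specimen → not escrow_statement); with O(not archive_specimen) we get O(not escrow_statement).
With premise 7, O(not escrow_statement → notify_kin), the K-axiom yields O(notify_kin).
Premise 8 is O(update_contract → not notify_kin); contrapositively O(notify_kin → not update_contract). Since O(notify_kin) holds, K gives O(not update_contract).
The contrapositive of premise 10 (O(not halt_line → update_contract)) is O(not update_contract → halt_line), and O(not update_contract) is already established, so O(halt_line).
Premises 3, 5, 9 do not contribute to this derivation.
Hence halt_line is obligatory.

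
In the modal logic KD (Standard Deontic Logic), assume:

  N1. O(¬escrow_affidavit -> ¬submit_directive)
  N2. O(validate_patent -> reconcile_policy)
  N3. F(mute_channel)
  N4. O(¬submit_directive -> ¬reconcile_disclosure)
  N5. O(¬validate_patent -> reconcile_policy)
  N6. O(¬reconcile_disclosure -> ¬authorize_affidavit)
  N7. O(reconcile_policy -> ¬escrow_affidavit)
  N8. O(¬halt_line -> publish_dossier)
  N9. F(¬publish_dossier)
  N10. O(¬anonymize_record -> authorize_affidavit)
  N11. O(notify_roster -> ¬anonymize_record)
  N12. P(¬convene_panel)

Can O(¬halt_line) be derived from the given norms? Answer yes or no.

No

Premise 8 is O(¬halt_line -> publish_dossier); even if O(publish_dossier) held, inferring O(¬halt_line) would be affirming the consequent — invalid.
No other premise forces O(¬halt_line). An ideal world satisfying every premise can still have ¬halt_line false, so O(¬halt_line) is not derivable.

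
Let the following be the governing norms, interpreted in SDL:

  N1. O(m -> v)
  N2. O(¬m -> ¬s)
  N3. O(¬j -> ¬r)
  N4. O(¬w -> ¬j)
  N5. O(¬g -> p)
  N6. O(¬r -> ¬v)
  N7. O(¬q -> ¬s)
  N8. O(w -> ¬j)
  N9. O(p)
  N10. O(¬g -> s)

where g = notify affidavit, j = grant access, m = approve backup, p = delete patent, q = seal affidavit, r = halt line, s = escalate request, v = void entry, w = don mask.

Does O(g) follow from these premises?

By case analysis on ¬w: premise 4 gives O(¬w -> ¬j) and premise 8 gives O(w -> ¬j), so O(¬j) either way.
With premise 3, O(¬j -> ¬r), the K-axiom yields O(¬r).
Applying K to premise 6 (O(¬r -> ¬v)) and O(¬r) yields O(¬v).
Premise 1, O(m -> v), contraposes to O(¬v -> ¬m); with O(¬v) we get O(¬m).
Applying K to premise 2 (O(¬m -> ¬s)) and O(¬m) yields O(¬s).
Premise 10 is O(¬g -> s); contrapositively O(¬s -> g). Since O(¬s) holds, K gives O(g).
Premises 5, 7, 9 do not contribute to this derivation.
So O(g) follows.

Yes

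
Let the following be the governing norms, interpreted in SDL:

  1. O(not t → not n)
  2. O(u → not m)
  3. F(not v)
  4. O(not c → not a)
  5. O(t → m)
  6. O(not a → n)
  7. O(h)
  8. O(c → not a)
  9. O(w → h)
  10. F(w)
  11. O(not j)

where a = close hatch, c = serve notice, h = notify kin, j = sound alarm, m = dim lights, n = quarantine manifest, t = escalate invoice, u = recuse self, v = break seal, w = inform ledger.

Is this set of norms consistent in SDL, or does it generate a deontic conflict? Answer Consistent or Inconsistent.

Consistent

Premise 9 is O(w → h); even if O(h) held, inferring O(w) would be affirming the consequent — invalid.
So O(w) is not derivable, and the apparent clash with O(not w) does not arise.
A world satisfying every obligation exists (e.g. a=false, c=false, h=true, j=false, m=true, n=true, t=true, u=false, v=true, w=false); no atom is both obligatory and forbidden, so the set is consistent.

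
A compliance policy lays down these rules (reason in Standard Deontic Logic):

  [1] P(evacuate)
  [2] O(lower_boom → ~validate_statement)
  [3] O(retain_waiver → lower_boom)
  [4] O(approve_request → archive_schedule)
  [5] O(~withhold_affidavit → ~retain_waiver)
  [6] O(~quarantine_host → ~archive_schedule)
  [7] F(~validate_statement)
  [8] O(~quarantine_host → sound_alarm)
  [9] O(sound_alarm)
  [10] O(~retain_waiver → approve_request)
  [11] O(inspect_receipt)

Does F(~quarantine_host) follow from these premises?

Yes

Premise 7, F(~validate_statement), is equivalent to O(validate_statement).
Premise 2 is O(lower_boom → ~validate_statement); contrapositively O(validate_statement → ~lower_boom). Since O(validate_statement) holds, K gives O(~lower_boom).
Premise 3 is O(retain_waiver → lower_boom); contrapositively O(~lower_boom → ~retain_waiver). Since O(~lower_boom) holds, K gives O(~retain_waiver).
Applying K to premise 10 (O(~retain_waiver → approve_request)) and O(~retain_waiver) yields O(approve_request).
With premise 4, O(approve_request → archive_schedule), the K-axiom yields O(archive_schedule).
Premise 6 is O(~quarantine_host → ~archive_schedule); contrapositively O(archive_schedule → quarantine_host). Since O(archive_schedule) holds, K gives O(quarantine_host).
Premises 1, 5, 8, 9, 11 do not contribute to this derivation.
So O(quarantine_host) holds, i.e. F(~quarantine_host). The claim follows.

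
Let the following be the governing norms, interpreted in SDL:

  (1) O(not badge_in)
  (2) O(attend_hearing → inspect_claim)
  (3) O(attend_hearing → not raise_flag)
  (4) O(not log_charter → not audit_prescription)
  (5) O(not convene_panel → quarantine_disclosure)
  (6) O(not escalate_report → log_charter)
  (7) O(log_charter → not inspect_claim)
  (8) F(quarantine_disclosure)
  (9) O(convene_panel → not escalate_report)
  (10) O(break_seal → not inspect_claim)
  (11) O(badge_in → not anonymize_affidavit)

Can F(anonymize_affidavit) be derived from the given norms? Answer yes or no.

No

Premise 11 is O(badge_in → not anonymize_affidavit), but O(badge_in) is not derivable from the premises, so it does not yield O(not anonymize_affidavit).
No other premise forces O(not anonymize_affidavit). An ideal world satisfying every premise can still have anonymize_affidavit true, so F(anonymize_affidavit) is not derivable.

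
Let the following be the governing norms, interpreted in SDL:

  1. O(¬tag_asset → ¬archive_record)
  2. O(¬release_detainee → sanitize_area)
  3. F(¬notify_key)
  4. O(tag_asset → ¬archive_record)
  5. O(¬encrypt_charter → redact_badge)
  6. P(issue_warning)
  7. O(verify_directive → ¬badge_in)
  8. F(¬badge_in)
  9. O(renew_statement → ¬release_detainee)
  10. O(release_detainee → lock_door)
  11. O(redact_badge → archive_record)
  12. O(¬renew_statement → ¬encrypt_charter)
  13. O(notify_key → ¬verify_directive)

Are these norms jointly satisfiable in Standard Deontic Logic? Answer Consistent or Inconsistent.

Consistent

Premise 7 is O(verify_directive → ¬badge_in), but O(verify_directive) is not derivable from the premises, so it does not yield O(¬badge_in).
So O(¬badge_in) is not derivable, and the apparent clash with O(badge_in) does not arise.
A world satisfying every obligation exists (e.g. archive_record=false, badge_in=true, encrypt_charter=true, issue_warning=false, lock_door=false, notify_key=true, redact_badge=false, release_detainee=false, renew_statement=true, sanitize_area=true, tag_asset=false, verify_directive=false); no atom is both obligatory and forbidden, so the set is consistent.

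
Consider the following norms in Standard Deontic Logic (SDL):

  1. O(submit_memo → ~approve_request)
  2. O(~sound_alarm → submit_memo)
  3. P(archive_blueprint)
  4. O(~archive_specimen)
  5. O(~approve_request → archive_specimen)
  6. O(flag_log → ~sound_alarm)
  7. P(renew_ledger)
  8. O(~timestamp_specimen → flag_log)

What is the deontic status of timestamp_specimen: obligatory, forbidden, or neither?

Obligatory

From premise 4 we have O(~archive_specimen).
Premise 5, O(~approve_request → archive_specimen), contraposes to O(~archive_specimen → approve_request); with O(~archive_specimen) we get O(approve_request).
Premise 1 is O(submit_memo → ~approve_request); contrapositively O(approve_request → ~submit_memo). Since O(approve_request) holds, K gives O(~submit_memo).
Premise 2, O(~sound_alarm → submit_memo), contraposes to O(~submit_memo → sound_alarm); with O(~submit_memo) we get O(sound_alarm).
The contrapositive of premise 6 (O(flag_log → ~sound_alarm)) is O(sound_alarm → ~flag_log), and O(sound_alarm) is already established, so O(~flag_log).
The contrapositive of premise 8 (O(~timestamp_specimen → flag_log)) is O(~flag_log → timestamp_specimen), and O(~flag_log) is already established, so O(timestamp_specimen).
Premises 3, 7 do not contribute to this derivation.
Hence timestamp_specimen is obligatory.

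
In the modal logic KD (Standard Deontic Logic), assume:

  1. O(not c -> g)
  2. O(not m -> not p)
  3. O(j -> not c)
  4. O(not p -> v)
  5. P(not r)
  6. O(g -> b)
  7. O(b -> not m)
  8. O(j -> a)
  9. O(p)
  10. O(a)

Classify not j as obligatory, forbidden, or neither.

Premise 9 gives O(p).
Premise 2 is O(not m -> not p); contrapositively O(p -> m). Since O(p) holds, K gives O(m).
The contrapositive of premise 7 (O(b -> not m)) is O(m -> not b), and O(m) is already established, so O(not b).
Premise 6, O(g -> b), contraposes to O(not b -> not g); with O(not b) we get O(not g).
Premise 1, O(not c -> g), contraposes to O(not g -> c); with O(not g) we get O(c).
The contrapositive of premise 3 (O(j -> not c)) is O(c -> not j), and O(c) is already established, so O(not j).
Premises 4, 5, 8, 10 do not contribute to this derivation.
Hence not j is obligatory.

Obligatory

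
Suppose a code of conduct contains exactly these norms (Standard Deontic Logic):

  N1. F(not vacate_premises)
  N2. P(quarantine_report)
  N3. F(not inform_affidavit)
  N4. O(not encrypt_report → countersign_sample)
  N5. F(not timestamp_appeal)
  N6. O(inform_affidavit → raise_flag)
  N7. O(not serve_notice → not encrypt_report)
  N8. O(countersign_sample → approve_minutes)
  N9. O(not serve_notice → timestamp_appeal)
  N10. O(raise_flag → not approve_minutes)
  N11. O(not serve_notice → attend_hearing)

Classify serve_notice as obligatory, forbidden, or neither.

Premise 3 is F(not inform_affidavit), i.e. O(inform_affidavit).
Premise 6 is O(inform_affidavit → raise_flag); since O(inform_affidavit), deontic closure gives O(raise_flag).
Applying K to premise 10 (O(raise_flag → not approve_minutes)) and O(raise_flag) yields O(not approve_minutes).
The contrapositive of premise 8 (O(countersign_sample → approve_minutes)) is O(not approve_minutes → not countersign_sample), and O(not approve_minutes) is already established, so O(not countersign_sample).
Premise 4 is O(not encrypt_report → countersign_sample); contrapositively O(not countersign_sample → encrypt_report). Since O(not countersign_sample) holds, K gives O(encrypt_report).
Premise 7 is O(not serve_notice → not encrypt_report); contrapositively O(encrypt_report → serve_notice). Since O(encrypt_report) holds, K gives O(serve_notice).
Premises 1, 2, 5, 9, 11 do not contribute to this derivation.
Hence serve_notice is obligatory.

Obligatory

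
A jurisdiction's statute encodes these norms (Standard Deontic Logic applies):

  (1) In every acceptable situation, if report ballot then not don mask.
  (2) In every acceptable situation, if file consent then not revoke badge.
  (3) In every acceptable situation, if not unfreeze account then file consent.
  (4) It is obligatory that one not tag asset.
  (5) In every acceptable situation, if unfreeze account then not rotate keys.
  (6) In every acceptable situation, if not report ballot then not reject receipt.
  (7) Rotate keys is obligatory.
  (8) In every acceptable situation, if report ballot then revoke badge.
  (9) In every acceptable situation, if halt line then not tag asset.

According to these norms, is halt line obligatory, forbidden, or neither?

Premise 9 is O(halt_line → ¬tag_asset); even if O(¬tag_asset) held, inferring O(halt_line) would be affirming the consequent — invalid.
No premise or chain of K-axiom applications forces O(halt_line), and none forces O(¬halt_line). So halt_line is neither obligatory nor forbidden under these norms.

Neither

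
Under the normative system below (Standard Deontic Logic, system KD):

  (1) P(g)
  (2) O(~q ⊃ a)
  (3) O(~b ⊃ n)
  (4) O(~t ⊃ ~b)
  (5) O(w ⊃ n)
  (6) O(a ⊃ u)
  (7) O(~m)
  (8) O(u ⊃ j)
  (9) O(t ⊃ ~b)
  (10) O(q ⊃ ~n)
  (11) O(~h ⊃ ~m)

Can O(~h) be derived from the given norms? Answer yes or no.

No

Premise 11 is O(~h ⊃ ~m); even if O(~m) held, inferring O(~h) would be affirming the consequent — invalid.
No other premise forces O(~h). An ideal world satisfying every premise can still have ~h false, so O(~h) is not derivable.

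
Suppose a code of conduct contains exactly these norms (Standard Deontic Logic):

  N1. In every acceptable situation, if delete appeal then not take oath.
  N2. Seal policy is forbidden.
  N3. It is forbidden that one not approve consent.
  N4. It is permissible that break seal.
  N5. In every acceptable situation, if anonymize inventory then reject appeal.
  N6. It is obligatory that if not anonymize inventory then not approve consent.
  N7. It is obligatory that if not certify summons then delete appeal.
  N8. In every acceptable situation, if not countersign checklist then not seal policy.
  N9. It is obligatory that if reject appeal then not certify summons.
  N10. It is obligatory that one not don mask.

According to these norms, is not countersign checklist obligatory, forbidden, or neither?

Premise 8 is O(¬countersign_checklist → ¬seal_policy); even if O(¬seal_policy) held, inferring O(¬countersign_checklist) would be affirming the consequent — invalid.
No premise or chain of K-axiom applications forces O(¬countersign_checklist), and none forces O(countersign_checklist). So ¬countersign_checklist is neither obligatory nor forbidden under these norms.

Neither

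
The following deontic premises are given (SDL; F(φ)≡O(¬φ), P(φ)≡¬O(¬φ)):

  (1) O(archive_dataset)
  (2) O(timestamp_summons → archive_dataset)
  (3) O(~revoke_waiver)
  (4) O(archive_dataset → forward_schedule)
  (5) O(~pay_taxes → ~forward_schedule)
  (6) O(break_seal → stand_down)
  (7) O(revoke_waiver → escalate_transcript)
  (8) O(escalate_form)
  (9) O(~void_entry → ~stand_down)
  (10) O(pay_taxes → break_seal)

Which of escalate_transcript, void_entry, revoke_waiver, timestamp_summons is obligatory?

void_entry

Premise 1 gives O(archive_dataset).
With premise 4, O(archive_dataset → forward_schedule), the K-axiom yields O(forward_schedule).
Premise 5 is O(~pay_taxes → ~forward_schedule); contrapositively O(forward_schedule → pay_taxes). Since O(forward_schedule) holds, K gives O(pay_taxes).
With premise 10, O(pay_taxes → break_seal), the K-axiom yields O(break_seal).
From O(break_seal) and premise 6, O(break_seal → stand_down), we obtain O(stand_down).
The contrapositive of premise 9 (O(~void_entry → ~stand_down)) is O(stand_down → void_entry), and O(stand_down) is already established, so O(void_entry).
So O(void_entry) holds — void_entry is obligatory. None of the other listed options is made obligatory by any chain of premises.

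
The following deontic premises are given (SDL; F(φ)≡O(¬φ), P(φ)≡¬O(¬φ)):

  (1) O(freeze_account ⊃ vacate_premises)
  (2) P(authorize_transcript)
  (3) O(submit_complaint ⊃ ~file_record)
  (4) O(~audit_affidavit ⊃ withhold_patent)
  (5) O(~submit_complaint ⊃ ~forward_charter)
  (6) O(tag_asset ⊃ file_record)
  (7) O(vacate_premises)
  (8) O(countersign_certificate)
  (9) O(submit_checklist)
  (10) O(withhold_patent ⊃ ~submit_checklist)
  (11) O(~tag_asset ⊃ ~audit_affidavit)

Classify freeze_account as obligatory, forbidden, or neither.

Neither

Premise 1 is O(freeze_account ⊃ vacate_premises); even if O(vacate_premises) held, inferring O(freeze_account) would be affirming the consequent — invalid.
No premise or chain of K-axiom applications forces O(freeze_account), and none forces O(~freeze_account). So freeze_account is neither obligatory nor forbidden under these norms.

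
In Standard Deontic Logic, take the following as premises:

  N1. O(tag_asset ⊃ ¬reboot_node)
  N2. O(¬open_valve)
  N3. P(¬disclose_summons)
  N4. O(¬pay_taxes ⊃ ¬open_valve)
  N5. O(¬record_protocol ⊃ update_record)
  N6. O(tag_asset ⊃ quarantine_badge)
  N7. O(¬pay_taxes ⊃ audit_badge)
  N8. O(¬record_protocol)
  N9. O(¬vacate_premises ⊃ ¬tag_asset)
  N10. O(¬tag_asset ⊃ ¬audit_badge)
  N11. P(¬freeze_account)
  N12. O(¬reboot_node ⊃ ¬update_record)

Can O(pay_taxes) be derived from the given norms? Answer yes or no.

From premise 8 we have O(¬record_protocol).
With premise 5, O(¬record_protocol ⊃ update_record), the K-axiom yields O(update_record).
The contrapositive of premise 12 (O(¬reboot_node ⊃ ¬update_record)) is O(update_record ⊃ reboot_node), and O(update_record) is already established, so O(reboot_node).
Premise 1, O(tag_asset ⊃ ¬reboot_node), contraposes to O(reboot_node ⊃ ¬tag_asset); with O(reboot_node) we get O(¬tag_asset).
From O(¬tag_asset) and premise 10, O(¬tag_asset ⊃ ¬audit_badge), we obtain O(¬audit_badge).
Premise 7 is O(¬pay_taxes ⊃ audit_badge); contrapositively O(¬audit_badge ⊃ pay_taxes). Since O(¬audit_badge) holds, K gives O(pay_taxes).
Premises 2, 3, 4, 6, 9, 11 do not contribute to this derivation.
So O(pay_taxes) follows.

Yes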